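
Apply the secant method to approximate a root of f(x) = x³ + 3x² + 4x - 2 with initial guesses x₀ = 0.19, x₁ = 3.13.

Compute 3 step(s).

f(x) = x³ + 3x² + 4x - 2
x₀ = 0.19, x₁ = 3.13

Secant formula: x_{n+1} = x_n - f(x_n)(x_n - x_{n-1})/(f(x_n) - f(x_{n-1}))

Iteration 1:
  f(0.190000) = -1.124841
  f(3.130000) = 70.574997
  x_2 = 3.130000 - 70.574997×(3.130000 - 0.190000)/(70.574997 - (-1.124841))
       = 0.236123
Iteration 2:
  f(3.130000) = 70.574997
  f(0.236123) = -0.875079
  x_3 = 0.236123 - (-0.875079)×(0.236123 - 3.130000)/(-0.875079 - 70.574997)
       = 0.271566
Iteration 3:
  f(0.236123) = -0.875079
  f(0.271566) = -0.672465
  x_4 = 0.271566 - (-0.672465)×(0.271566 - 0.236123)/(-0.672465 - (-0.875079))
       = 0.389198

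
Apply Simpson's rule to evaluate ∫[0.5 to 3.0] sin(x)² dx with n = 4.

f(x) = sin(x)²
a = 0.5, b = 3.0, n = 4
h = (b - a)/n = 0.625000

Simpson's rule: (h/3)[f(x₀) + 4f(x₁) + 2f(x₂) + ... + f(xₙ)]

x_0 = 0.5000, f(x_0) = 0.229849, coefficient = 1
x_1 = 1.1250, f(x_1) = 0.814087, coefficient = 4
x_2 = 1.7500, f(x_2) = 0.968228, coefficient = 2
x_3 = 2.3750, f(x_3) = 0.481199, coefficient = 4
x_4 = 3.0000, f(x_4) = 0.019915, coefficient = 1

I ≈ (0.625000/3) × 7.367363 = 1.534867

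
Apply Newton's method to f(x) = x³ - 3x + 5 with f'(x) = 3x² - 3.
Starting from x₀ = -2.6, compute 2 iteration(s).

f(x) = x³ - 3x + 5
f'(x) = 3x² - 3
x₀ = -2.6

Newton-Raphson formula: x_{n+1} = x_n - f(x_n)/f'(x_n)

Iteration 1:
  f(-2.600000) = -4.776000
  f'(-2.600000) = 17.280000
  x_1 = -2.600000 - (-4.776000)/17.280000 = -2.323611
Iteration 2:
  f(-2.323611) = -0.574735
  f'(-2.323611) = 13.197506
  x_2 = -2.323611 - (-0.574735)/13.197506 = -2.280062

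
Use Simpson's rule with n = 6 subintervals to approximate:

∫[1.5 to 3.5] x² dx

f(x) = x²
a = 1.5, b = 3.5, n = 6
h = (b - a)/n = 0.333333

Simpson's rule: (h/3)[f(x₀) + 4f(x₁) + 2f(x₂) + ... + f(xₙ)]

x_0 = 1.5000, f(x_0) = 2.250000, coefficient = 1
x_1 = 1.8333, f(x_1) = 3.361111, coefficient = 4
x_2 = 2.1667, f(x_2) = 4.694444, coefficient = 2
x_3 = 2.5000, f(x_3) = 6.250000, coefficient = 4
x_4 = 2.8333, f(x_4) = 8.027778, coefficient = 2
x_5 = 3.1667, f(x_5) = 10.027778, coefficient = 4
x_6 = 3.5000, f(x_6) = 12.250000, coefficient = 1

I ≈ (0.333333/3) × 118.500000 = 13.166667
Exact value: 13.166667
Error: 0.000000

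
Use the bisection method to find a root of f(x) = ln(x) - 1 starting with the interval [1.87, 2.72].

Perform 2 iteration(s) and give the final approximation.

f(x) = ln(x) - 1
Initial interval: [1.87, 2.72]

Iteration 1:
  c_1 = (1.870000 + 2.720000)/2 = 2.295000
  f(c_1) = f(2.295000) = -0.169267
  f(a) × f(c) ≥ 0, new interval: [2.295000, 2.720000]
Iteration 2:
  c_2 = (2.295000 + 2.720000)/2 = 2.507500
  f(c_2) = f(2.507500) = -0.080714
  f(a) × f(c) ≥ 0, new interval: [2.507500, 2.720000]

After 2 iteration(s), the approximation is c_2 = 2.507500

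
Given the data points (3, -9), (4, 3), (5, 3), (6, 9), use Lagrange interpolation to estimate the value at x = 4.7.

Lagrange interpolation formula:
P(x) = Σ yᵢ × Lᵢ(x)
where Lᵢ(x) = Π_{j≠i} (x - xⱼ)/(xᵢ - xⱼ)

L_0(4.7) = (4.7 - 4)/(3 - 4) × (4.7 - 5)/(3 - 5) × (4.7 - 6)/(3 - 6) = -0.045500
L_1(4.7) = (4.7 - 3)/(4 - 3) × (4.7 - 5)/(4 - 5) × (4.7 - 6)/(4 - 6) = 0.331500
L_2(4.7) = (4.7 - 3)/(5 - 3) × (4.7 - 4)/(5 - 4) × (4.7 - 6)/(5 - 6) = 0.773500
L_3(4.7) = (4.7 - 3)/(6 - 3) × (4.7 - 4)/(6 - 4) × (4.7 - 5)/(6 - 5) = -0.059500

P(4.7) = (-9)×L_0(4.7) + 3×L_1(4.7) + 3×L_2(4.7) + 9×L_3(4.7)
P(4.7) = 3.189000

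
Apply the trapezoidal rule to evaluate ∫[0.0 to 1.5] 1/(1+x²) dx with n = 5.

f(x) = 1/(1+x²)
a = 0.0, b = 1.5, n = 5
h = (b - a)/n = 0.300000

Trapezoidal rule: (h/2)[f(x₀) + 2f(x₁) + 2f(x₂) + ... + f(xₙ)]

x_0 = 0.0000, f(x_0) = 1.000000, coefficient = 1
x_1 = 0.3000, f(x_1) = 0.917431, coefficient = 2
x_2 = 0.6000, f(x_2) = 0.735294, coefficient = 2
x_3 = 0.9000, f(x_3) = 0.552486, coefficient = 2
x_4 = 1.2000, f(x_4) = 0.409836, coefficient = 2
x_5 = 1.5000, f(x_5) = 0.307692, coefficient = 1

I ≈ (0.300000/2) × 6.537787 = 0.980668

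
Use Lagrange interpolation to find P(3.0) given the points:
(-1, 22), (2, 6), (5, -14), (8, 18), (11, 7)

Lagrange interpolation formula:
P(x) = Σ yᵢ × Lᵢ(x)
where Lᵢ(x) = Π_{j≠i} (x - xⱼ)/(xᵢ - xⱼ)

L_0(3.0) = (3.0 - 2)/(-1 - 2) × (3.0 - 5)/(-1 - 5) × (3.0 - 8)/(-1 - 8) × (3.0 - 11)/(-1 - 11) = -0.041152
L_1(3.0) = (3.0 - (-1))/(2 - (-1)) × (3.0 - 5)/(2 - 5) × (3.0 - 8)/(2 - 8) × (3.0 - 11)/(2 - 11) = 0.658436
L_2(3.0) = (3.0 - (-1))/(5 - (-1)) × (3.0 - 2)/(5 - 2) × (3.0 - 8)/(5 - 8) × (3.0 - 11)/(5 - 11) = 0.493827
L_3(3.0) = (3.0 - (-1))/(8 - (-1)) × (3.0 - 2)/(8 - 2) × (3.0 - 5)/(8 - 5) × (3.0 - 11)/(8 - 11) = -0.131687
L_4(3.0) = (3.0 - (-1))/(11 - (-1)) × (3.0 - 2)/(11 - 2) × (3.0 - 5)/(11 - 5) × (3.0 - 8)/(11 - 8) = 0.020576

P(3.0) = 22×L_0(3.0) + 6×L_1(3.0) + (-14)×L_2(3.0) + 18×L_3(3.0) + 7×L_4(3.0)
P(3.0) = -6.094650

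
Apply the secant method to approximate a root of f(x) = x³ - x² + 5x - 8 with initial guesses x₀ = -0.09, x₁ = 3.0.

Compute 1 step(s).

f(x) = x³ - x² + 5x - 8
x₀ = -0.09, x₁ = 3.0

Secant formula: x_{n+1} = x_n - f(x_n)(x_n - x_{n-1})/(f(x_n) - f(x_{n-1}))

Iteration 1:
  f(-0.090000) = -8.458829
  f(3.000000) = 25.000000
  x_2 = 3.000000 - 25.000000×(3.000000 - (-0.090000))/(25.000000 - (-8.458829))
       = 0.691192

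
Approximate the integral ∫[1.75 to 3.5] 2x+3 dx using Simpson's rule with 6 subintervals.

f(x) = 2x+3
a = 1.75, b = 3.5, n = 6
h = (b - a)/n = 0.291667

Simpson's rule: (h/3)[f(x₀) + 4f(x₁) + 2f(x₂) + ... + f(xₙ)]

x_0 = 1.7500, f(x_0) = 6.500000, coefficient = 1
x_1 = 2.0417, f(x_1) = 7.083333, coefficient = 4
x_2 = 2.3333, f(x_2) = 7.666667, coefficient = 2
x_3 = 2.6250, f(x_3) = 8.250000, coefficient = 4
x_4 = 2.9167, f(x_4) = 8.833333, coefficient = 2
x_5 = 3.2083, f(x_5) = 9.416667, coefficient = 4
x_6 = 3.5000, f(x_6) = 10.000000, coefficient = 1

I ≈ (0.291667/3) × 148.500000 = 14.437500
Exact value: 14.437500
Error: 0.000000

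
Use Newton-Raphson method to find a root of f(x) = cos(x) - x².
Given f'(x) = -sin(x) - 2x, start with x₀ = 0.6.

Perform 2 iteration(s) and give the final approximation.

f(x) = cos(x) - x²
f'(x) = -sin(x) - 2x
x₀ = 0.6

Newton-Raphson formula: x_{n+1} = x_n - f(x_n)/f'(x_n)

Iteration 1:
  f(0.600000) = 0.465336
  f'(0.600000) = -1.764642
  x_1 = 0.600000 - 0.465336/(-1.764642) = 0.863700
Iteration 2:
  f(0.863700) = -0.096348
  f'(0.863700) = -2.487650
  x_2 = 0.863700 - (-0.096348)/(-2.487650) = 0.824969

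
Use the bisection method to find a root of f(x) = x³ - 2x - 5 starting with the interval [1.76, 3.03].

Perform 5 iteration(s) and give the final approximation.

f(x) = x³ - 2x - 5
Initial interval: [1.76, 3.03]

Iteration 1:
  c_1 = (1.760000 + 3.030000)/2 = 2.395000
  f(c_1) = f(2.395000) = 3.947780
  f(a) × f(c) < 0, new interval: [1.760000, 2.395000]
Iteration 2:
  c_2 = (1.760000 + 2.395000)/2 = 2.077500
  f(c_2) = f(2.077500) = -0.188497
  f(a) × f(c) ≥ 0, new interval: [2.077500, 2.395000]
Iteration 3:
  c_3 = (2.077500 + 2.395000)/2 = 2.236250
  f(c_3) = f(2.236250) = 1.710570
  f(a) × f(c) < 0, new interval: [2.077500, 2.236250]
Iteration 4:
  c_4 = (2.077500 + 2.236250)/2 = 2.156875
  f(c_4) = f(2.156875) = 0.720269
  f(a) × f(c) < 0, new interval: [2.077500, 2.156875]
Iteration 5:
  c_5 = (2.077500 + 2.156875)/2 = 2.117188
  f(c_5) = f(2.117188) = 0.255882
  f(a) × f(c) < 0, new interval: [2.077500, 2.117188]

After 5 iteration(s), the approximation is c_5 = 2.117188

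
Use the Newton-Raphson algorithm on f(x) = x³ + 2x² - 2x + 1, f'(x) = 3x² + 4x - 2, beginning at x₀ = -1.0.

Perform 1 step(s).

f(x) = x³ + 2x² - 2x + 1
f'(x) = 3x² + 4x - 2
x₀ = -1.0

Newton-Raphson formula: x_{n+1} = x_n - f(x_n)/f'(x_n)

Iteration 1:
  f(-1.000000) = 4.000000
  f'(-1.000000) = -3.000000
  x_1 = -1.000000 - 4.000000/(-3.000000) = 0.333333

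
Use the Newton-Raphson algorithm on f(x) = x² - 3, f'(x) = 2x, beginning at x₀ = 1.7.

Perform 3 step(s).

f(x) = x² - 3
f'(x) = 2x
x₀ = 1.7

Newton-Raphson formula: x_{n+1} = x_n - f(x_n)/f'(x_n)

Iteration 1:
  f(1.700000) = -0.110000
  f'(1.700000) = 3.400000
  x_1 = 1.700000 - (-0.110000)/3.400000 = 1.732353
Iteration 2:
  f(1.732353) = 0.001047
  f'(1.732353) = 3.464706
  x_2 = 1.732353 - 0.001047/3.464706 = 1.732051
Iteration 3:
  f(1.732051) = 0.000000
  f'(1.732051) = 3.464102
  x_3 = 1.732051 - 0.000000/3.464102 = 1.732051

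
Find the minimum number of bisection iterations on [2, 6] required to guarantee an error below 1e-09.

We need (b-a)/2^n ≤ 1e-09
(6 - 2)/2^n ≤ 1e-09
4/2^n ≤ 1e-09
2^n ≥ 4000000000
n ≥ log₂(4000000000) = 31.90
n ≥ 32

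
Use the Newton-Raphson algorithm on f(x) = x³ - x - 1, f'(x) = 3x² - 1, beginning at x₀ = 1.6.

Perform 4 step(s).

f(x) = x³ - x - 1
f'(x) = 3x² - 1
x₀ = 1.6

Newton-Raphson formula: x_{n+1} = x_n - f(x_n)/f'(x_n)

Iteration 1:
  f(1.600000) = 1.496000
  f'(1.600000) = 6.680000
  x_1 = 1.600000 - 1.496000/6.680000 = 1.376048
Iteration 2:
  f(1.376048) = 0.229510
  f'(1.376048) = 4.680524
  x_2 = 1.376048 - 0.229510/4.680524 = 1.327013
Iteration 3:
  f(1.327013) = 0.009808
  f'(1.327013) = 4.282890
  x_3 = 1.327013 - 0.009808/4.282890 = 1.324723
Iteration 4:
  f(1.324723) = 0.000021
  f'(1.324723) = 4.264672
  x_4 = 1.324723 - 0.000021/4.264672 = 1.324718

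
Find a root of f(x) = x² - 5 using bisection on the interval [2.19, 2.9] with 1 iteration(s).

f(x) = x² - 5
Initial interval: [2.19, 2.9]

Iteration 1:
  c_1 = (2.190000 + 2.900000)/2 = 2.545000
  f(c_1) = f(2.545000) = 1.477025
  f(a) × f(c) < 0, new interval: [2.190000, 2.545000]

After 1 iteration(s), the approximation is c_1 = 2.545000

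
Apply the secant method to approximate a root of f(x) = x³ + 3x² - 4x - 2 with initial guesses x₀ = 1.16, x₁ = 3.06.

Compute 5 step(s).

f(x) = x³ + 3x² - 4x - 2
x₀ = 1.16, x₁ = 3.06

Secant formula: x_{n+1} = x_n - f(x_n)(x_n - x_{n-1})/(f(x_n) - f(x_{n-1}))

Iteration 1:
  f(1.160000) = -1.042304
  f(3.060000) = 42.503416
  x_2 = 3.060000 - 42.503416×(3.060000 - 1.160000)/(42.503416 - (-1.042304))
       = 1.205478
Iteration 2:
  f(3.060000) = 42.503416
  f(1.205478) = -0.710606
  x_3 = 1.205478 - (-0.710606)×(1.205478 - 3.060000)/(-0.710606 - 42.503416)
       = 1.235974
Iteration 3:
  f(1.205478) = -0.710606
  f(1.235974) = -0.472890
  x_4 = 1.235974 - (-0.472890)×(1.235974 - 1.205478)/(-0.472890 - (-0.710606))
       = 1.296639
Iteration 4:
  f(1.235974) = -0.472890
  f(1.296639) = 0.037263
  x_5 = 1.296639 - 0.037263×(1.296639 - 1.235974)/(0.037263 - (-0.472890))
       = 1.292208
Iteration 5:
  f(1.296639) = 0.037263
  f(1.292208) = -0.001701
  x_6 = 1.292208 - (-0.001701)×(1.292208 - 1.296639)/(-0.001701 - 0.037263)
       = 1.292401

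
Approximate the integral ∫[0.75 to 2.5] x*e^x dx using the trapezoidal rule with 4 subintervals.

f(x) = x*e^x
a = 0.75, b = 2.5, n = 4
h = (b - a)/n = 0.437500

Trapezoidal rule: (h/2)[f(x₀) + 2f(x₁) + 2f(x₂) + ... + f(xₙ)]

x_0 = 0.7500, f(x_0) = 1.587750, coefficient = 1
x_1 = 1.1875, f(x_1) = 3.893663, coefficient = 2
x_2 = 1.6250, f(x_2) = 8.252431, coefficient = 2
x_3 = 2.0625, f(x_3) = 16.222819, coefficient = 2
x_4 = 2.5000, f(x_4) = 30.456235, coefficient = 1

I ≈ (0.437500/2) × 88.781810 = 19.421021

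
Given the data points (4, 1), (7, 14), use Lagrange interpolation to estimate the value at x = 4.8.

Lagrange interpolation formula:
P(x) = Σ yᵢ × Lᵢ(x)
where Lᵢ(x) = Π_{j≠i} (x - xⱼ)/(xᵢ - xⱼ)

L_0(4.8) = (4.8 - 7)/(4 - 7) = 0.733333
L_1(4.8) = (4.8 - 4)/(7 - 4) = 0.266667

P(4.8) = 1×L_0(4.8) + 14×L_1(4.8)
P(4.8) = 4.466667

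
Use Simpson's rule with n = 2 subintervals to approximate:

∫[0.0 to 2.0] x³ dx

f(x) = x³
a = 0.0, b = 2.0, n = 2
h = (b - a)/n = 1.000000

Simpson's rule: (h/3)[f(x₀) + 4f(x₁) + 2f(x₂) + ... + f(xₙ)]

x_0 = 0.0000, f(x_0) = 0.000000, coefficient = 1
x_1 = 1.0000, f(x_1) = 1.000000, coefficient = 4
x_2 = 2.0000, f(x_2) = 8.000000, coefficient = 1

I ≈ (1.000000/3) × 12.000000 = 4.000000
Exact value: 4.000000
Error: 0.000000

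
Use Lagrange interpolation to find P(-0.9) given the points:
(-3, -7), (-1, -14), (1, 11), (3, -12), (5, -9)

Lagrange interpolation formula:
P(x) = Σ yᵢ × Lᵢ(x)
where Lᵢ(x) = Π_{j≠i} (x - xⱼ)/(xᵢ - xⱼ)

L_0(-0.9) = (-0.9 - (-1))/(-3 - (-1)) × (-0.9 - 1)/(-3 - 1) × (-0.9 - 3)/(-3 - 3) × (-0.9 - 5)/(-3 - 5) = -0.011385
L_1(-0.9) = (-0.9 - (-3))/(-1 - (-3)) × (-0.9 - 1)/(-1 - 1) × (-0.9 - 3)/(-1 - 3) × (-0.9 - 5)/(-1 - 5) = 0.956353
L_2(-0.9) = (-0.9 - (-3))/(1 - (-3)) × (-0.9 - (-1))/(1 - (-1)) × (-0.9 - 3)/(1 - 3) × (-0.9 - 5)/(1 - 5) = 0.075502
L_3(-0.9) = (-0.9 - (-3))/(3 - (-3)) × (-0.9 - (-1))/(3 - (-1)) × (-0.9 - 1)/(3 - 1) × (-0.9 - 5)/(3 - 5) = -0.024522
L_4(-0.9) = (-0.9 - (-3))/(5 - (-3)) × (-0.9 - (-1))/(5 - (-1)) × (-0.9 - 1)/(5 - 1) × (-0.9 - 3)/(5 - 3) = 0.004052

P(-0.9) = (-7)×L_0(-0.9) + (-14)×L_1(-0.9) + 11×L_2(-0.9) + (-12)×L_3(-0.9) + (-9)×L_4(-0.9)
P(-0.9) = -12.220939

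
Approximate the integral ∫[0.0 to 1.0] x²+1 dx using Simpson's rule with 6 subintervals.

f(x) = x²+1
a = 0.0, b = 1.0, n = 6
h = (b - a)/n = 0.166667

Simpson's rule: (h/3)[f(x₀) + 4f(x₁) + 2f(x₂) + ... + f(xₙ)]

x_0 = 0.0000, f(x_0) = 1.000000, coefficient = 1
x_1 = 0.1667, f(x_1) = 1.027778, coefficient = 4
x_2 = 0.3333, f(x_2) = 1.111111, coefficient = 2
x_3 = 0.5000, f(x_3) = 1.250000, coefficient = 4
x_4 = 0.6667, f(x_4) = 1.444444, coefficient = 2
x_5 = 0.8333, f(x_5) = 1.694444, coefficient = 4
x_6 = 1.0000, f(x_6) = 2.000000, coefficient = 1

I ≈ (0.166667/3) × 24.000000 = 1.333333
Exact value: 1.333333
Error: 0.000000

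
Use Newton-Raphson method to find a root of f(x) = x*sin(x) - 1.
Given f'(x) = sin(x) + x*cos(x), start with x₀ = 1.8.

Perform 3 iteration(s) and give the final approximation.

f(x) = x*sin(x) - 1
f'(x) = sin(x) + x*cos(x)
x₀ = 1.8

Newton-Raphson formula: x_{n+1} = x_n - f(x_n)/f'(x_n)

Iteration 1:
  f(1.800000) = 0.752926
  f'(1.800000) = 0.564884
  x_1 = 1.800000 - 0.752926/0.564884 = 0.467114
Iteration 2:
  f(0.467114) = -0.789653
  f'(0.467114) = 0.867384
  x_2 = 0.467114 - (-0.789653)/0.867384 = 1.377499
Iteration 3:
  f(1.377499) = 0.351844
  f'(1.377499) = 1.245988
  x_3 = 1.377499 - 0.351844/1.245988 = 1.095117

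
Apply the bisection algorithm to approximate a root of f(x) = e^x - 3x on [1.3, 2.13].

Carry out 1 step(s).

f(x) = e^x - 3x
Initial interval: [1.3, 2.13]

Iteration 1:
  c_1 = (1.300000 + 2.130000)/2 = 1.715000
  f(c_1) = f(1.715000) = 0.411676
  f(a) × f(c) < 0, new interval: [1.300000, 1.715000]

After 1 iteration(s), the approximation is c_1 = 1.715000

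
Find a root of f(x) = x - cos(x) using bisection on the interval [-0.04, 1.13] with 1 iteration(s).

f(x) = x - cos(x)
Initial interval: [-0.04, 1.13]

Iteration 1:
  c_1 = (-0.040000 + 1.130000)/2 = 0.545000
  f(c_1) = f(0.545000) = -0.310127
  f(a) × f(c) ≥ 0, new interval: [0.545000, 1.130000]

After 1 iteration(s), the approximation is c_1 = 0.545000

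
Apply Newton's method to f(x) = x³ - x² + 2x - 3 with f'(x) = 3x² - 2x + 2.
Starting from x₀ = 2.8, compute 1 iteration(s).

f(x) = x³ - x² + 2x - 3
f'(x) = 3x² - 2x + 2
x₀ = 2.8

Newton-Raphson formula: x_{n+1} = x_n - f(x_n)/f'(x_n)

Iteration 1:
  f(2.800000) = 16.712000
  f'(2.800000) = 19.920000
  x_1 = 2.800000 - 16.712000/19.920000 = 1.961044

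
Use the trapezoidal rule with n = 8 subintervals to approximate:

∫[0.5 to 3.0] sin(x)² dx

f(x) = sin(x)²
a = 0.5, b = 3.0, n = 8
h = (b - a)/n = 0.312500

Trapezoidal rule: (h/2)[f(x₀) + 2f(x₁) + 2f(x₂) + ... + f(xₙ)]

x_0 = 0.5000, f(x_0) = 0.229849, coefficient = 1
x_1 = 0.8125, f(x_1) = 0.527089, coefficient = 2
x_2 = 1.1250, f(x_2) = 0.814087, coefficient = 2
x_3 = 1.4375, f(x_3) = 0.982337, coefficient = 2
x_4 = 1.7500, f(x_4) = 0.968228, coefficient = 2
x_5 = 2.0625, f(x_5) = 0.777095, coefficient = 2
x_6 = 2.3750, f(x_6) = 0.481199, coefficient = 2
x_7 = 2.6875, f(x_7) = 0.192411, coefficient = 2
x_8 = 3.0000, f(x_8) = 0.019915, coefficient = 1

I ≈ (0.312500/2) × 9.734655 = 1.521040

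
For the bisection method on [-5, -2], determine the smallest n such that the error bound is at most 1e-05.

We need (b-a)/2^n ≤ 1e-05
(-2 - (-5))/2^n ≤ 1e-05
3/2^n ≤ 1e-05
2^n ≥ 300000
n ≥ log₂(300000) = 18.19
n ≥ 19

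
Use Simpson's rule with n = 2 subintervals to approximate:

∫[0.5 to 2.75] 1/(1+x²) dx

f(x) = 1/(1+x²)
a = 0.5, b = 2.75, n = 2
h = (b - a)/n = 1.125000

Simpson's rule: (h/3)[f(x₀) + 4f(x₁) + 2f(x₂) + ... + f(xₙ)]

x_0 = 0.5000, f(x_0) = 0.800000, coefficient = 1
x_1 = 1.6250, f(x_1) = 0.274678, coefficient = 4
x_2 = 2.7500, f(x_2) = 0.116788, coefficient = 1

I ≈ (1.125000/3) × 2.015501 = 0.755813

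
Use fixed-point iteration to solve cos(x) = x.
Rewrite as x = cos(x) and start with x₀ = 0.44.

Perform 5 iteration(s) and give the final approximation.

Equation: cos(x) = x
Fixed-point form: x = cos(x)
x₀ = 0.44

x_1 = g(0.440000) = 0.904752
x_2 = g(0.904752) = 0.617881
x_3 = g(0.617881) = 0.815108
x_4 = g(0.815108) = 0.685790
x_5 = g(0.685790) = 0.773919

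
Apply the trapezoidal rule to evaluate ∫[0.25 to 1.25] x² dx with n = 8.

f(x) = x²
a = 0.25, b = 1.25, n = 8
h = (b - a)/n = 0.125000

Trapezoidal rule: (h/2)[f(x₀) + 2f(x₁) + 2f(x₂) + ... + f(xₙ)]

x_0 = 0.2500, f(x_0) = 0.062500, coefficient = 1
x_1 = 0.3750, f(x_1) = 0.140625, coefficient = 2
x_2 = 0.5000, f(x_2) = 0.250000, coefficient = 2
x_3 = 0.6250, f(x_3) = 0.390625, coefficient = 2
x_4 = 0.7500, f(x_4) = 0.562500, coefficient = 2
x_5 = 0.8750, f(x_5) = 0.765625, coefficient = 2
x_6 = 1.0000, f(x_6) = 1.000000, coefficient = 2
x_7 = 1.1250, f(x_7) = 1.265625, coefficient = 2
x_8 = 1.2500, f(x_8) = 1.562500, coefficient = 1

I ≈ (0.125000/2) × 10.375000 = 0.648438
Exact value: 0.645833
Error: 0.002604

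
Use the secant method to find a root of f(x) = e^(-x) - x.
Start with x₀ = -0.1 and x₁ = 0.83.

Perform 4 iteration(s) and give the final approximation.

f(x) = e^(-x) - x
x₀ = -0.1, x₁ = 0.83

Secant formula: x_{n+1} = x_n - f(x_n)(x_n - x_{n-1})/(f(x_n) - f(x_{n-1}))

Iteration 1:
  f(-0.100000) = 1.205171
  f(0.830000) = -0.393951
  x_2 = 0.830000 - (-0.393951)×(0.830000 - (-0.100000))/(-0.393951 - 1.205171)
       = 0.600890
Iteration 2:
  f(0.830000) = -0.393951
  f(0.600890) = -0.052567
  x_3 = 0.600890 - (-0.052567)×(0.600890 - 0.830000)/(-0.052567 - (-0.393951))
       = 0.565611
Iteration 3:
  f(0.600890) = -0.052567
  f(0.565611) = 0.002401
  x_4 = 0.565611 - 0.002401×(0.565611 - 0.600890)/(0.002401 - (-0.052567))
       = 0.567153
Iteration 4:
  f(0.565611) = 0.002401
  f(0.567153) = -0.000015
  x_5 = 0.567153 - (-0.000015)×(0.567153 - 0.565611)/(-0.000015 - 0.002401)
       = 0.567143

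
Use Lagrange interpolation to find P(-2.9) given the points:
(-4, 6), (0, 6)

Lagrange interpolation formula:
P(x) = Σ yᵢ × Lᵢ(x)
where Lᵢ(x) = Π_{j≠i} (x - xⱼ)/(xᵢ - xⱼ)

L_0(-2.9) = (-2.9 - 0)/(-4 - 0) = 0.725000
L_1(-2.9) = (-2.9 - (-4))/(0 - (-4)) = 0.275000

P(-2.9) = 6×L_0(-2.9) + 6×L_1(-2.9)
P(-2.9) = 6.000000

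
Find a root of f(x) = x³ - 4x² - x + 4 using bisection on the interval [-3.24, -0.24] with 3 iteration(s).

f(x) = x³ - 4x² - x + 4
Initial interval: [-3.24, -0.24]

Iteration 1:
  c_1 = (-3.240000 + (-0.240000))/2 = -1.740000
  f(c_1) = f(-1.740000) = -11.638424
  f(a) × f(c) ≥ 0, new interval: [-1.740000, -0.240000]
Iteration 2:
  c_2 = (-1.740000 + (-0.240000))/2 = -0.990000
  f(c_2) = f(-0.990000) = 0.099301
  f(a) × f(c) < 0, new interval: [-1.740000, -0.990000]
Iteration 3:
  c_3 = (-1.740000 + (-0.990000))/2 = -1.365000
  f(c_3) = f(-1.365000) = -4.631202
  f(a) × f(c) ≥ 0, new interval: [-1.365000, -0.990000]

After 3 iteration(s), the approximation is c_3 = -1.365000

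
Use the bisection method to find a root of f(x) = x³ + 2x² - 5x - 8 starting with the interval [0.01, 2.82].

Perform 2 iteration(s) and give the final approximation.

f(x) = x³ + 2x² - 5x - 8
Initial interval: [0.01, 2.82]

Iteration 1:
  c_1 = (0.010000 + 2.820000)/2 = 1.415000
  f(c_1) = f(1.415000) = -8.237402
  f(a) × f(c) ≥ 0, new interval: [1.415000, 2.820000]
Iteration 2:
  c_2 = (1.415000 + 2.820000)/2 = 2.117500
  f(c_2) = f(2.117500) = -0.125428
  f(a) × f(c) ≥ 0, new interval: [2.117500, 2.820000]

After 2 iteration(s), the approximation is c_2 = 2.117500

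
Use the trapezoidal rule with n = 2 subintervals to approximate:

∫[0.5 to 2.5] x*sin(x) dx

f(x) = x*sin(x)
a = 0.5, b = 2.5, n = 2
h = (b - a)/n = 1.000000

Trapezoidal rule: (h/2)[f(x₀) + 2f(x₁) + 2f(x₂) + ... + f(xₙ)]

x_0 = 0.5000, f(x_0) = 0.239713, coefficient = 1
x_1 = 1.5000, f(x_1) = 1.496242, coefficient = 2
x_2 = 2.5000, f(x_2) = 1.496180, coefficient = 1

I ≈ (1.000000/2) × 4.728378 = 2.364189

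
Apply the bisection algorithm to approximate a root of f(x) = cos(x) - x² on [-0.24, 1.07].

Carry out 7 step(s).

f(x) = cos(x) - x²
Initial interval: [-0.24, 1.07]

Iteration 1:
  c_1 = (-0.240000 + 1.070000)/2 = 0.415000
  f(c_1) = f(0.415000) = 0.742891
  f(a) × f(c) ≥ 0, new interval: [0.415000, 1.070000]
Iteration 2:
  c_2 = (0.415000 + 1.070000)/2 = 0.742500
  f(c_2) = f(0.742500) = 0.185474
  f(a) × f(c) ≥ 0, new interval: [0.742500, 1.070000]
Iteration 3:
  c_3 = (0.742500 + 1.070000)/2 = 0.906250
  f(c_3) = f(0.906250) = -0.204587
  f(a) × f(c) < 0, new interval: [0.742500, 0.906250]
Iteration 4:
  c_4 = (0.742500 + 0.906250)/2 = 0.824375
  f(c_4) = f(0.824375) = -0.000578
  f(a) × f(c) < 0, new interval: [0.742500, 0.824375]
Iteration 5:
  c_5 = (0.742500 + 0.824375)/2 = 0.783438
  f(c_5) = f(0.783438) = 0.094718
  f(a) × f(c) ≥ 0, new interval: [0.783438, 0.824375]
Iteration 6:
  c_6 = (0.783438 + 0.824375)/2 = 0.803906
  f(c_6) = f(0.803906) = 0.047634
  f(a) × f(c) ≥ 0, new interval: [0.803906, 0.824375]
Iteration 7:
  c_7 = (0.803906 + 0.824375)/2 = 0.814141
  f(c_7) = f(0.814141) = 0.023669
  f(a) × f(c) ≥ 0, new interval: [0.814141, 0.824375]

After 7 iteration(s), the approximation is c_7 = 0.814141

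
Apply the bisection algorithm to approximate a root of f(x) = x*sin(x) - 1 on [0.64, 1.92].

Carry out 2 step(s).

f(x) = x*sin(x) - 1
Initial interval: [0.64, 1.92]

Iteration 1:
  c_1 = (0.640000 + 1.920000)/2 = 1.280000
  f(c_1) = f(1.280000) = 0.226260
  f(a) × f(c) < 0, new interval: [0.640000, 1.280000]
Iteration 2:
  c_2 = (0.640000 + 1.280000)/2 = 0.960000
  f(c_2) = f(0.960000) = -0.213576
  f(a) × f(c) ≥ 0, new interval: [0.960000, 1.280000]

After 2 iteration(s), the approximation is c_2 = 0.960000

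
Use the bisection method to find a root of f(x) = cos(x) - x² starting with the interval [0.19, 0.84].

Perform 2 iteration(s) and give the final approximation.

f(x) = cos(x) - x²
Initial interval: [0.19, 0.84]

Iteration 1:
  c_1 = (0.190000 + 0.840000)/2 = 0.515000
  f(c_1) = f(0.515000) = 0.605068
  f(a) × f(c) ≥ 0, new interval: [0.515000, 0.840000]
Iteration 2:
  c_2 = (0.515000 + 0.840000)/2 = 0.677500
  f(c_2) = f(0.677500) = 0.320136
  f(a) × f(c) ≥ 0, new interval: [0.677500, 0.840000]

After 2 iteration(s), the approximation is c_2 = 0.677500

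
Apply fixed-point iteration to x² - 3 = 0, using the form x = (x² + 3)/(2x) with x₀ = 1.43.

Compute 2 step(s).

Equation: x² - 3 = 0
Fixed-point form: x = (x² + 3)/(2x)
x₀ = 1.43

x_1 = g(1.430000) = 1.763951
x_2 = g(1.763951) = 1.732339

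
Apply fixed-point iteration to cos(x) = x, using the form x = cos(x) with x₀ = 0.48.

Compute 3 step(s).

Equation: cos(x) = x
Fixed-point form: x = cos(x)
x₀ = 0.48

x_1 = g(0.480000) = 0.886995
x_2 = g(0.886995) = 0.631744
x_3 = g(0.631744) = 0.806999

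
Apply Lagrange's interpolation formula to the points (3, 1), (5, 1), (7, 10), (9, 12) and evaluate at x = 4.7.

Lagrange interpolation formula:
P(x) = Σ yᵢ × Lᵢ(x)
where Lᵢ(x) = Π_{j≠i} (x - xⱼ)/(xᵢ - xⱼ)

L_0(4.7) = (4.7 - 5)/(3 - 5) × (4.7 - 7)/(3 - 7) × (4.7 - 9)/(3 - 9) = 0.061812
L_1(4.7) = (4.7 - 3)/(5 - 3) × (4.7 - 7)/(5 - 7) × (4.7 - 9)/(5 - 9) = 1.050812
L_2(4.7) = (4.7 - 3)/(7 - 3) × (4.7 - 5)/(7 - 5) × (4.7 - 9)/(7 - 9) = -0.137062
L_3(4.7) = (4.7 - 3)/(9 - 3) × (4.7 - 5)/(9 - 5) × (4.7 - 7)/(9 - 7) = 0.024437

P(4.7) = 1×L_0(4.7) + 1×L_1(4.7) + 10×L_2(4.7) + 12×L_3(4.7)
P(4.7) = 0.035250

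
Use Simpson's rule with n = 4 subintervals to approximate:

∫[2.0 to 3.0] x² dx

f(x) = x²
a = 2.0, b = 3.0, n = 4
h = (b - a)/n = 0.250000

Simpson's rule: (h/3)[f(x₀) + 4f(x₁) + 2f(x₂) + ... + f(xₙ)]

x_0 = 2.0000, f(x_0) = 4.000000, coefficient = 1
x_1 = 2.2500, f(x_1) = 5.062500, coefficient = 4
x_2 = 2.5000, f(x_2) = 6.250000, coefficient = 2
x_3 = 2.7500, f(x_3) = 7.562500, coefficient = 4
x_4 = 3.0000, f(x_4) = 9.000000, coefficient = 1

I ≈ (0.250000/3) × 76.000000 = 6.333333
Exact value: 6.333333
Error: 0.000000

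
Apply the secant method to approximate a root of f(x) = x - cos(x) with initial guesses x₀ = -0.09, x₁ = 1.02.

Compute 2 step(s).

f(x) = x - cos(x)
x₀ = -0.09, x₁ = 1.02

Secant formula: x_{n+1} = x_n - f(x_n)(x_n - x_{n-1})/(f(x_n) - f(x_{n-1}))

Iteration 1:
  f(-0.090000) = -1.085953
  f(1.020000) = 0.496634
  x_2 = 1.020000 - 0.496634×(1.020000 - (-0.090000))/(0.496634 - (-1.085953))
       = 0.671669
Iteration 2:
  f(1.020000) = 0.496634
  f(0.671669) = -0.111115
  x_3 = 0.671669 - (-0.111115)×(0.671669 - 1.020000)/(-0.111115 - 0.496634)
       = 0.735355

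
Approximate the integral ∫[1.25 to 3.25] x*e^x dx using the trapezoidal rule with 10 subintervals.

f(x) = x*e^x
a = 1.25, b = 3.25, n = 10
h = (b - a)/n = 0.200000

Trapezoidal rule: (h/2)[f(x₀) + 2f(x₁) + 2f(x₂) + ... + f(xₙ)]

x_0 = 1.2500, f(x_0) = 4.362929, coefficient = 1
x_1 = 1.4500, f(x_1) = 6.181516, coefficient = 2
x_2 = 1.6500, f(x_2) = 8.591517, coefficient = 2
x_3 = 1.8500, f(x_3) = 11.765666, coefficient = 2
x_4 = 2.0500, f(x_4) = 15.924197, coefficient = 2
x_5 = 2.2500, f(x_5) = 21.347406, coefficient = 2
x_6 = 2.4500, f(x_6) = 28.391449, coefficient = 2
x_7 = 2.6500, f(x_7) = 37.508202, coefficient = 2
x_8 = 2.8500, f(x_8) = 49.270178, coefficient = 2
x_9 = 3.0500, f(x_9) = 64.401800, coefficient = 2
x_10 = 3.2500, f(x_10) = 83.818605, coefficient = 1

I ≈ (0.200000/2) × 574.945398 = 57.494540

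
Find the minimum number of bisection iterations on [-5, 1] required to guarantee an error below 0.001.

We need (b-a)/2^n ≤ 0.001
(1 - (-5))/2^n ≤ 0.001
6/2^n ≤ 0.001
2^n ≥ 6000
n ≥ log₂(6000) = 12.55
n ≥ 13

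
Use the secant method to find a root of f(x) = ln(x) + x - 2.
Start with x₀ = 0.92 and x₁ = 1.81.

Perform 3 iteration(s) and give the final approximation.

f(x) = ln(x) + x - 2
x₀ = 0.92, x₁ = 1.81

Secant formula: x_{n+1} = x_n - f(x_n)(x_n - x_{n-1})/(f(x_n) - f(x_{n-1}))

Iteration 1:
  f(0.920000) = -1.163382
  f(1.810000) = 0.403327
  x_2 = 1.810000 - 0.403327×(1.810000 - 0.920000)/(0.403327 - (-1.163382))
       = 1.580882
Iteration 2:
  f(1.810000) = 0.403327
  f(1.580882) = 0.038865
  x_3 = 1.580882 - 0.038865×(1.580882 - 1.810000)/(0.038865 - 0.403327)
       = 1.556450
Iteration 3:
  f(1.580882) = 0.038865
  f(1.556450) = -0.001143
  x_4 = 1.556450 - (-0.001143)×(1.556450 - 1.580882)/(-0.001143 - 0.038865)
       = 1.557148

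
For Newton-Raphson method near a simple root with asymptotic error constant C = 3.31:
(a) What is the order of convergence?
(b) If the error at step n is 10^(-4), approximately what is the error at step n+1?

(a) Newton-Raphson has quadratic (order 2) convergence near simple roots.
    This means |e_{n+1}| ≈ C|e_n|².

(b) With |e_n| = 10^(-4) and C = 3.31:
    |e_{n+1}| ≈ 3.31 × (10^(-4))² = 3.31 × 10^(-8)

(a) 2 (quadratic); (b) |e_{n+1}| ≈ 3.310e-08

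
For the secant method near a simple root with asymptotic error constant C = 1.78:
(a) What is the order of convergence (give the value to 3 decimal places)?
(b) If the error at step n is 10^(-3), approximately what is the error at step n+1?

(a) Secant method has superlinear convergence with order φ = (1+√5)/2 ≈ 1.618.
    This means |e_{n+1}| ≈ C|e_n|^1.618.

(b) With |e_n| = 10^(-3) and C = 1.78:
    |e_{n+1}| ≈ 1.78 × (10^(-3))^1.618 = 1.78 × 10^(-4.85)

(a) ≈ 1.618 (golden ratio); (b) |e_{n+1}| ≈ 2.491e-05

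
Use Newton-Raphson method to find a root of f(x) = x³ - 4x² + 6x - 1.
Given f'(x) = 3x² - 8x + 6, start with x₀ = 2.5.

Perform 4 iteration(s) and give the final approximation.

f(x) = x³ - 4x² + 6x - 1
f'(x) = 3x² - 8x + 6
x₀ = 2.5

Newton-Raphson formula: x_{n+1} = x_n - f(x_n)/f'(x_n)

Iteration 1:
  f(2.500000) = 4.625000
  f'(2.500000) = 4.750000
  x_1 = 2.500000 - 4.625000/4.750000 = 1.526316
Iteration 2:
  f(1.526316) = 2.395101
  f'(1.526316) = 0.778393
  x_2 = 1.526316 - 2.395101/0.778393 = -1.550665
Iteration 3:
  f(-1.550665) = -23.650906
  f'(-1.550665) = 25.619004
  x_3 = -1.550665 - (-23.650906)/25.619004 = -0.627487
Iteration 4:
  f(-0.627487) = -6.586945
  f'(-0.627487) = 12.201113
  x_4 = -0.627487 - (-6.586945)/12.201113 = -0.087622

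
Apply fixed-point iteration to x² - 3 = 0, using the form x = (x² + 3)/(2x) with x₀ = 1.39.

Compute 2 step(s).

Equation: x² - 3 = 0
Fixed-point form: x = (x² + 3)/(2x)
x₀ = 1.39

x_1 = g(1.390000) = 1.774137
x_2 = g(1.774137) = 1.732550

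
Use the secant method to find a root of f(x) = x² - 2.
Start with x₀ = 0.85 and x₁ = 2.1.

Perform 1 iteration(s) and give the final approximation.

f(x) = x² - 2
x₀ = 0.85, x₁ = 2.1

Secant formula: x_{n+1} = x_n - f(x_n)(x_n - x_{n-1})/(f(x_n) - f(x_{n-1}))

Iteration 1:
  f(0.850000) = -1.277500
  f(2.100000) = 2.410000
  x_2 = 2.100000 - 2.410000×(2.100000 - 0.850000)/(2.410000 - (-1.277500))
       = 1.283051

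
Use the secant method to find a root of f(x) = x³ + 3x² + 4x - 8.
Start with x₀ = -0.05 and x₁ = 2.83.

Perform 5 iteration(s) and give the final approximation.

f(x) = x³ + 3x² + 4x - 8
x₀ = -0.05, x₁ = 2.83

Secant formula: x_{n+1} = x_n - f(x_n)(x_n - x_{n-1})/(f(x_n) - f(x_{n-1}))

Iteration 1:
  f(-0.050000) = -8.192625
  f(2.830000) = 50.011887
  x_2 = 2.830000 - 50.011887×(2.830000 - (-0.050000))/(50.011887 - (-8.192625))
       = 0.355377
Iteration 2:
  f(2.830000) = 50.011887
  f(0.355377) = -6.154733
  x_3 = 0.355377 - (-6.154733)×(0.355377 - 2.830000)/(-6.154733 - 50.011887)
       = 0.626546
Iteration 3:
  f(0.355377) = -6.154733
  f(0.626546) = -4.070181
  x_4 = 0.626546 - (-4.070181)×(0.626546 - 0.355377)/(-4.070181 - (-6.154733))
       = 1.156015
Iteration 4:
  f(0.626546) = -4.070181
  f(1.156015) = 2.178043
  x_5 = 1.156015 - 2.178043×(1.156015 - 0.626546)/(2.178043 - (-4.070181))
       = 0.971450
Iteration 5:
  f(1.156015) = 2.178043
  f(0.971450) = -0.366286
  x_6 = 0.971450 - (-0.366286)×(0.971450 - 1.156015)/(-0.366286 - 2.178043)
       = 0.998020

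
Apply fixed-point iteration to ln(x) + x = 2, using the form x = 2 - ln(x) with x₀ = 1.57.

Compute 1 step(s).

Equation: ln(x) + x = 2
Fixed-point form: x = 2 - ln(x)
x₀ = 1.57

x_1 = g(1.570000) = 1.548924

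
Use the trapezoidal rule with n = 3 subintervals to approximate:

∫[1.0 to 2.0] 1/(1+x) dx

f(x) = 1/(1+x)
a = 1.0, b = 2.0, n = 3
h = (b - a)/n = 0.333333

Trapezoidal rule: (h/2)[f(x₀) + 2f(x₁) + 2f(x₂) + ... + f(xₙ)]

x_0 = 1.0000, f(x_0) = 0.500000, coefficient = 1
x_1 = 1.3333, f(x_1) = 0.428571, coefficient = 2
x_2 = 1.6667, f(x_2) = 0.375000, coefficient = 2
x_3 = 2.0000, f(x_3) = 0.333333, coefficient = 1

I ≈ (0.333333/2) × 2.440476 = 0.406746
Exact value: 0.405465
Error: 0.001281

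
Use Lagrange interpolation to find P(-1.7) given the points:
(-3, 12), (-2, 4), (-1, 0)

Lagrange interpolation formula:
P(x) = Σ yᵢ × Lᵢ(x)
where Lᵢ(x) = Π_{j≠i} (x - xⱼ)/(xᵢ - xⱼ)

L_0(-1.7) = (-1.7 - (-2))/(-3 - (-2)) × (-1.7 - (-1))/(-3 - (-1)) = -0.105000
L_1(-1.7) = (-1.7 - (-3))/(-2 - (-3)) × (-1.7 - (-1))/(-2 - (-1)) = 0.910000
L_2(-1.7) = (-1.7 - (-3))/(-1 - (-3)) × (-1.7 - (-2))/(-1 - (-2)) = 0.195000

P(-1.7) = 12×L_0(-1.7) + 4×L_1(-1.7) + 0×L_2(-1.7)
P(-1.7) = 2.380000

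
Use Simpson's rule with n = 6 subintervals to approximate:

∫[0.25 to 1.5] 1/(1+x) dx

f(x) = 1/(1+x)
a = 0.25, b = 1.5, n = 6
h = (b - a)/n = 0.208333

Simpson's rule: (h/3)[f(x₀) + 4f(x₁) + 2f(x₂) + ... + f(xₙ)]

x_0 = 0.2500, f(x_0) = 0.800000, coefficient = 1
x_1 = 0.4583, f(x_1) = 0.685714, coefficient = 4
x_2 = 0.6667, f(x_2) = 0.600000, coefficient = 2
x_3 = 0.8750, f(x_3) = 0.533333, coefficient = 4
x_4 = 1.0833, f(x_4) = 0.480000, coefficient = 2
x_5 = 1.2917, f(x_5) = 0.436364, coefficient = 4
x_6 = 1.5000, f(x_6) = 0.400000, coefficient = 1

I ≈ (0.208333/3) × 9.981645 = 0.693170
Exact value: 0.693147
Error: 0.000023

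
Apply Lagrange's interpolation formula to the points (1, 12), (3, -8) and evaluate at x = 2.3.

Lagrange interpolation formula:
P(x) = Σ yᵢ × Lᵢ(x)
where Lᵢ(x) = Π_{j≠i} (x - xⱼ)/(xᵢ - xⱼ)

L_0(2.3) = (2.3 - 3)/(1 - 3) = 0.350000
L_1(2.3) = (2.3 - 1)/(3 - 1) = 0.650000

P(2.3) = 12×L_0(2.3) + (-8)×L_1(2.3)
P(2.3) = -1.000000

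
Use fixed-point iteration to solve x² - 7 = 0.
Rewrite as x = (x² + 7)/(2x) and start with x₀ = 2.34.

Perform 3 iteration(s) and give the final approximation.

Equation: x² - 7 = 0
Fixed-point form: x = (x² + 7)/(2x)
x₀ = 2.34

x_1 = g(2.340000) = 2.665726
x_2 = g(2.665726) = 2.645826
x_3 = g(2.645826) = 2.645751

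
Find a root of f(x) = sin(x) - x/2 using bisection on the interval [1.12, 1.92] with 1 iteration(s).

f(x) = sin(x) - x/2
Initial interval: [1.12, 1.92]

Iteration 1:
  c_1 = (1.120000 + 1.920000)/2 = 1.520000
  f(c_1) = f(1.520000) = 0.238710
  f(a) × f(c) ≥ 0, new interval: [1.520000, 1.920000]

After 1 iteration(s), the approximation is c_1 = 1.520000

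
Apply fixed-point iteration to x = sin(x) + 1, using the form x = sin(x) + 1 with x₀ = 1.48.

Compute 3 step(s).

Equation: x = sin(x) + 1
Fixed-point form: x = sin(x) + 1
x₀ = 1.48

x_1 = g(1.480000) = 1.995881
x_2 = g(1.995881) = 1.911004
x_3 = g(1.911004) = 1.942685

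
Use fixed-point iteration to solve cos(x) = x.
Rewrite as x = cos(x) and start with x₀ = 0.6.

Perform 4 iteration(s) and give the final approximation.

Equation: cos(x) = x
Fixed-point form: x = cos(x)
x₀ = 0.6

x_1 = g(0.600000) = 0.825336
x_2 = g(0.825336) = 0.678310
x_3 = g(0.678310) = 0.778634
x_4 = g(0.778634) = 0.711874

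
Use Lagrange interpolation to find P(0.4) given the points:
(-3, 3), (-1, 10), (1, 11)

Lagrange interpolation formula:
P(x) = Σ yᵢ × Lᵢ(x)
where Lᵢ(x) = Π_{j≠i} (x - xⱼ)/(xᵢ - xⱼ)

L_0(0.4) = (0.4 - (-1))/(-3 - (-1)) × (0.4 - 1)/(-3 - 1) = -0.105000
L_1(0.4) = (0.4 - (-3))/(-1 - (-3)) × (0.4 - 1)/(-1 - 1) = 0.510000
L_2(0.4) = (0.4 - (-3))/(1 - (-3)) × (0.4 - (-1))/(1 - (-1)) = 0.595000

P(0.4) = 3×L_0(0.4) + 10×L_1(0.4) + 11×L_2(0.4)
P(0.4) = 11.330000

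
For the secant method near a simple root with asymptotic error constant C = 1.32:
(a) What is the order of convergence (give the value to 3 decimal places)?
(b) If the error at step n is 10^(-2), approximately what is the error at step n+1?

(a) Secant method has superlinear convergence with order φ = (1+√5)/2 ≈ 1.618.
    This means |e_{n+1}| ≈ C|e_n|^1.618.

(b) With |e_n| = 10^(-2) and C = 1.32:
    |e_{n+1}| ≈ 1.32 × (10^(-2))^1.618 = 1.32 × 10^(-3.24)

(a) ≈ 1.618 (golden ratio); (b) |e_{n+1}| ≈ 7.665e-04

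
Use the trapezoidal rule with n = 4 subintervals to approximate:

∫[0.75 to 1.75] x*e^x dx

f(x) = x*e^x
a = 0.75, b = 1.75, n = 4
h = (b - a)/n = 0.250000

Trapezoidal rule: (h/2)[f(x₀) + 2f(x₁) + 2f(x₂) + ... + f(xₙ)]

x_0 = 0.7500, f(x_0) = 1.587750, coefficient = 1
x_1 = 1.0000, f(x_1) = 2.718282, coefficient = 2
x_2 = 1.2500, f(x_2) = 4.362929, coefficient = 2
x_3 = 1.5000, f(x_3) = 6.722534, coefficient = 2
x_4 = 1.7500, f(x_4) = 10.070555, coefficient = 1

I ≈ (0.250000/2) × 39.265793 = 4.908224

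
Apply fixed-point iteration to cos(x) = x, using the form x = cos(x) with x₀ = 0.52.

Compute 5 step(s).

Equation: cos(x) = x
Fixed-point form: x = cos(x)
x₀ = 0.52

x_1 = g(0.520000) = 0.867819
x_2 = g(0.867819) = 0.646492
x_3 = g(0.646492) = 0.798202
x_4 = g(0.798202) = 0.697995
x_5 = g(0.697995) = 0.766132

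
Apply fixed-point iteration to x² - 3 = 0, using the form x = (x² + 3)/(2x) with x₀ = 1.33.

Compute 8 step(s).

Equation: x² - 3 = 0
Fixed-point form: x = (x² + 3)/(2x)
x₀ = 1.33

x_1 = g(1.330000) = 1.792820
x_2 = g(1.792820) = 1.733081
x_3 = g(1.733081) = 1.732051
x_4 = g(1.732051) = 1.732051
x_5 = g(1.732051) = 1.732051
x_6 = g(1.732051) = 1.732051
x_7 = g(1.732051) = 1.732051
x_8 = g(1.732051) = 1.732051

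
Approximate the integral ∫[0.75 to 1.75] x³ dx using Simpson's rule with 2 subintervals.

f(x) = x³
a = 0.75, b = 1.75, n = 2
h = (b - a)/n = 0.500000

Simpson's rule: (h/3)[f(x₀) + 4f(x₁) + 2f(x₂) + ... + f(xₙ)]

x_0 = 0.7500, f(x_0) = 0.421875, coefficient = 1
x_1 = 1.2500, f(x_1) = 1.953125, coefficient = 4
x_2 = 1.7500, f(x_2) = 5.359375, coefficient = 1

I ≈ (0.500000/3) × 13.593750 = 2.265625
Exact value: 2.265625
Error: 0.000000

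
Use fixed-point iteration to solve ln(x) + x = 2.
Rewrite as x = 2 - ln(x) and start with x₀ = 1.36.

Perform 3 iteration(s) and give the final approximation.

Equation: ln(x) + x = 2
Fixed-point form: x = 2 - ln(x)
x₀ = 1.36

x_1 = g(1.360000) = 1.692515
x_2 = g(1.692515) = 1.473784
x_3 = g(1.473784) = 1.612167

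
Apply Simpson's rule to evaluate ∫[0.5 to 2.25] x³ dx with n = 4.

f(x) = x³
a = 0.5, b = 2.25, n = 4
h = (b - a)/n = 0.437500

Simpson's rule: (h/3)[f(x₀) + 4f(x₁) + 2f(x₂) + ... + f(xₙ)]

x_0 = 0.5000, f(x_0) = 0.125000, coefficient = 1
x_1 = 0.9375, f(x_1) = 0.823975, coefficient = 4
x_2 = 1.3750, f(x_2) = 2.599609, coefficient = 2
x_3 = 1.8125, f(x_3) = 5.954346, coefficient = 4
x_4 = 2.2500, f(x_4) = 11.390625, coefficient = 1

I ≈ (0.437500/3) × 43.828125 = 6.391602
Exact value: 6.391602
Error: 0.000000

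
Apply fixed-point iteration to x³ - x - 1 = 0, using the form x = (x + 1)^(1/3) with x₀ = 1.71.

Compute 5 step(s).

Equation: x³ - x - 1 = 0
Fixed-point form: x = (x + 1)^(1/3)
x₀ = 1.71

x_1 = g(1.710000) = 1.394194
x_2 = g(1.394194) = 1.337785
x_3 = g(1.337785) = 1.327195
x_4 = g(1.327195) = 1.325188
x_5 = g(1.325188) = 1.324807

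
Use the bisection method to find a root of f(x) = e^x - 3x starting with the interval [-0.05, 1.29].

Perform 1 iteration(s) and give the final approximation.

f(x) = e^x - 3x
Initial interval: [-0.05, 1.29]

Iteration 1:
  c_1 = (-0.050000 + 1.290000)/2 = 0.620000
  f(c_1) = f(0.620000) = -0.001072
  f(a) × f(c) < 0, new interval: [-0.050000, 0.620000]

After 1 iteration(s), the approximation is c_1 = 0.620000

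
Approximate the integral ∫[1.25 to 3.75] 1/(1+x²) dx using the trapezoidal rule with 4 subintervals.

f(x) = 1/(1+x²)
a = 1.25, b = 3.75, n = 4
h = (b - a)/n = 0.625000

Trapezoidal rule: (h/2)[f(x₀) + 2f(x₁) + 2f(x₂) + ... + f(xₙ)]

x_0 = 1.2500, f(x_0) = 0.390244, coefficient = 1
x_1 = 1.8750, f(x_1) = 0.221453, coefficient = 2
x_2 = 2.5000, f(x_2) = 0.137931, coefficient = 2
x_3 = 3.1250, f(x_3) = 0.092888, coefficient = 2
x_4 = 3.7500, f(x_4) = 0.066390, coefficient = 1

I ≈ (0.625000/2) × 1.361179 = 0.425368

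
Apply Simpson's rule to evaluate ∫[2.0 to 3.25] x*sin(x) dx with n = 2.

f(x) = x*sin(x)
a = 2.0, b = 3.25, n = 2
h = (b - a)/n = 0.625000

Simpson's rule: (h/3)[f(x₀) + 4f(x₁) + 2f(x₂) + ... + f(xₙ)]

x_0 = 2.0000, f(x_0) = 1.818595, coefficient = 1
x_1 = 2.6250, f(x_1) = 1.296541, coefficient = 4
x_2 = 3.2500, f(x_2) = -0.351634, coefficient = 1

I ≈ (0.625000/3) × 6.653124 = 1.386067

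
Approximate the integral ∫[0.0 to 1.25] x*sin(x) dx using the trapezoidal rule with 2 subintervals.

f(x) = x*sin(x)
a = 0.0, b = 1.25, n = 2
h = (b - a)/n = 0.625000

Trapezoidal rule: (h/2)[f(x₀) + 2f(x₁) + 2f(x₂) + ... + f(xₙ)]

x_0 = 0.0000, f(x_0) = 0.000000, coefficient = 1
x_1 = 0.6250, f(x_1) = 0.365686, coefficient = 2
x_2 = 1.2500, f(x_2) = 1.186231, coefficient = 1

I ≈ (0.625000/2) × 1.917602 = 0.599251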